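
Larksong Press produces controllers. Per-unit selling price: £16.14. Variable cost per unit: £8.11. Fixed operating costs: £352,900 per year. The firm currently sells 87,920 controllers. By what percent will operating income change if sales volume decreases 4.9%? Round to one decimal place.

-9.8%

At 87,920 units, contribution = 87,920 × £8.03 = £705,997.60.
Subtracting fixed costs: EBIT = £705,997.60 − £352,900 = £353,097.60.
DOL = contribution ÷ EBIT = £705,997.60 ÷ £353,097.60 = 1.9994.
%ΔEBIT = DOL × %ΔSales = 1.9994 × -4.9% = -9.8%.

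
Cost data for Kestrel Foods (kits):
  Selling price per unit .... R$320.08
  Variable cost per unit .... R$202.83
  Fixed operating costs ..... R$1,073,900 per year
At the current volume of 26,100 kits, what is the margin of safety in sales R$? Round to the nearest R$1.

Unit CM = price − variable cost = R$320.08 − R$202.83 = R$117.25. Break-even units = R$1,073,900 ÷ R$117.25 = 9,159.06; break-even revenue = 9,159.06 × R$320.08 = R$2,931,632.51.
Current sales = 26,100 × R$320.08 = R$8,354,088.00.
Margin of safety = R$8,354,088.00 − R$2,931,632.51 = R$5,422,455.

R$5,422,455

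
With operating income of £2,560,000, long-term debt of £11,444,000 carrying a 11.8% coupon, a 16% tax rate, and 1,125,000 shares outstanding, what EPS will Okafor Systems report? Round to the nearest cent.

£0.90

Interest = £1,350,392.00, so EBT = £2,560,000 − £1,350,392.00 = £1,209,608.00.
After tax at 16%: net income = £1,209,608.00 × 0.84 = £1,016,070.72.
Per share: £1,016,070.72 / 1,125,000 shares = £0.90.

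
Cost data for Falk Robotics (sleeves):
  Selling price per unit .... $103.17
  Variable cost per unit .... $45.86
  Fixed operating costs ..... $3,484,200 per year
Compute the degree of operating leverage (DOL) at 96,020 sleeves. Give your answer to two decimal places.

2.73

Contribution at this volume is 96,020 × $57.31 = $5,502,906.20.
EBIT = $5,502,906.20 − $3,484,200 = $2,018,706.20.
DOL = contribution ÷ EBIT = $5,502,906.20 ÷ $2,018,706.20 = 2.7260.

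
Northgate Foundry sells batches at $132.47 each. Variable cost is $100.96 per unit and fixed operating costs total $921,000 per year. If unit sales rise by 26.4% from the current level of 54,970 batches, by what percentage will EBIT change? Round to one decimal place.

+56.4%

Contribution at this volume is 54,970 × $31.51 = $1,732,104.70.
Operating income = contribution − fixed costs = $1,732,104.70 − $921,000 = $811,104.70.
DOL = contribution ÷ EBIT = $1,732,104.70 ÷ $811,104.70 = 2.1355.
So EBIT moves 2.1355 × (+26.4%) = +56.4%.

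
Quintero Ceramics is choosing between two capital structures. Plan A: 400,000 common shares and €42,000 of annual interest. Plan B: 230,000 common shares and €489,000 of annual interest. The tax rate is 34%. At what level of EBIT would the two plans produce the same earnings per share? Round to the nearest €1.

Set EPS_A = EPS_B: (EBIT − €42,000)(1 − 0.34) ÷ 400,000 = (EBIT − €489,000)(1 − 0.34) ÷ 230,000.
The (1 − t) factor cancels: (EBIT − 42,000) × 230,000 = (EBIT − 489,000) × 400,000.
Solving, EBIT = (489,000·400,000 − 42,000·230,000) / (400,000 − 230,000) = 185,940,000,000 / 170,000 = 1,093,764.71.

€1,093,765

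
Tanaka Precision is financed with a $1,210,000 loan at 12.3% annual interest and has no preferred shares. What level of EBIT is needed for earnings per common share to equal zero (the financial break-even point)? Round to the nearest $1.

Annual interest = 12.3% × $1,210,000 = $148,830.00.
Without preferred stock the financial break-even is simply EBIT = interest = $148,830.00.

$148,830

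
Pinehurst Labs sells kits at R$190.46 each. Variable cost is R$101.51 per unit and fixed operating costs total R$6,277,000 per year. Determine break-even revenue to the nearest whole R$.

R$13,440,331

Contribution margin per unit = R$190.46 − R$101.51 = R$88.95, a CM ratio of R$88.95 ÷ R$190.46 = 0.4670.
Break-even revenue = fixed costs × price ÷ CM = R$6,277,000 × R$190.46 ÷ R$88.95 = R$13,440,331.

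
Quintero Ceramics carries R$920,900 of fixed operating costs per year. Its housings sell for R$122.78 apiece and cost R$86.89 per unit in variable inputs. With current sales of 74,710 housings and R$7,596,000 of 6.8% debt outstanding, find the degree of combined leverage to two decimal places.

Total contribution margin = 74,710 × R$35.89 = R$2,681,341.90.
EBIT = R$2,681,341.90 − R$920,900 = R$1,760,441.90. Interest = R$516,528.00.
DOL = R$2,681,341.90 ÷ R$1,760,441.90 = 1.5231; DFL = R$1,760,441.90 ÷ R$1,243,913.90 = 1.4152.
DCL = DOL × DFL = 1.5231 × 1.4152 = 2.1555.

2.16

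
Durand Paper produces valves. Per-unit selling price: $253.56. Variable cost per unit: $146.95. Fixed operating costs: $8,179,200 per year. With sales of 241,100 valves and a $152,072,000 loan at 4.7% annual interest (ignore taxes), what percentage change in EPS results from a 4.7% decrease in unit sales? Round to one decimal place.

At 241,100 units, contribution = 241,100 × $106.61 = $25,703,671.00.
Subtracting fixed costs: EBIT = $25,703,671.00 − $8,179,200 = $17,524,471.00.
After interest of $7,147,384.00, pre-tax earnings = $10,377,087.00.
Degree of combined leverage = contribution ÷ (EBIT − I) = $25,703,671.00 ÷ $10,377,087.00 = 2.4770.
%ΔEPS = DCL × %ΔSales = 2.4770 × -4.7% = -11.6%.

-11.6%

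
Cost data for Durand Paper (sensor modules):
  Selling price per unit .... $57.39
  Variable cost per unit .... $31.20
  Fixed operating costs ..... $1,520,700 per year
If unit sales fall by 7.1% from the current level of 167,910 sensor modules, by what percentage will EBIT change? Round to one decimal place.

Total contribution margin = 167,910 × $26.19 = $4,397,562.90.
EBIT = $4,397,562.90 − $1,520,700 = $2,876,862.90.
Degree of operating leverage = $4,397,562.90 / $2,876,862.90 = 1.5286.
So EBIT moves 1.5286 × (-7.1%) = -10.9%.

-10.9%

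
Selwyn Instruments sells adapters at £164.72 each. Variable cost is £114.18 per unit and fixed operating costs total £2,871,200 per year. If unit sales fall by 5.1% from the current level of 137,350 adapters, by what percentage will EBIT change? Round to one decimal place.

-8.7%

Contribution at this volume is 137,350 × £50.54 = £6,941,669.00.
EBIT = £6,941,669.00 − £2,871,200 = £4,070,469.00.
DOL = contribution ÷ EBIT = £6,941,669.00 ÷ £4,070,469.00 = 1.7054.
Operating income changes by 1.7054 × -5.1% = -8.7%.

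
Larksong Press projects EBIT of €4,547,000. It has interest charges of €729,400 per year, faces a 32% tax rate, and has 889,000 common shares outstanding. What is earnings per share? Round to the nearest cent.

€2.92

Interest = €729,400.00, so EBT = €4,547,000 − €729,400.00 = €3,817,600.00.
Net income = €3,817,600.00 × (1 − 0.32) = €2,595,968.00.
Per share: €2,595,968.00 / 889,000 shares = €2.92.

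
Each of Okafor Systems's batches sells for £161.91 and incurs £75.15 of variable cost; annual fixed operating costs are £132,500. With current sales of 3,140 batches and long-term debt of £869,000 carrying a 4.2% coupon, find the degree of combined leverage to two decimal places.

2.63

Total contribution margin = 3,140 × £86.76 = £272,426.40.
EBIT = £272,426.40 − £132,500 = £139,926.40. Interest = £36,498.00.
DOL = £272,426.40 ÷ £139,926.40 = 1.9469; DFL = £139,926.40 ÷ £103,428.40 = 1.3529.
DCL = DOL × DFL = 1.9469 × 1.3529 = 2.6340.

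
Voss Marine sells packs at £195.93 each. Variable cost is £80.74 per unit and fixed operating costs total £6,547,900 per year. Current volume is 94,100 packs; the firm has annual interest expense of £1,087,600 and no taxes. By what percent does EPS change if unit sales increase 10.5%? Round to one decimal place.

+35.5%

Contribution at this volume is 94,100 × £115.19 = £10,839,379.00.
EBIT = £10,839,379.00 − £6,547,900 = £4,291,479.00.
After interest of £1,087,600.00, pre-tax earnings = £3,203,879.00.
Degree of combined leverage = contribution ÷ (EBIT − I) = £10,839,379.00 ÷ £3,203,879.00 = 3.3832.
EPS therefore changes by 3.3832 × (+10.5%) = +35.5%.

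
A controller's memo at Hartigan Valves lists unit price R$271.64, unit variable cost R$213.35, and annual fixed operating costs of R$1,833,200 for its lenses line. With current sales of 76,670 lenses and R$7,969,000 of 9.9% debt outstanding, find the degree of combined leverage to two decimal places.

At 76,670 units, contribution = 76,670 × R$58.29 = R$4,469,094.30.
EBIT = R$4,469,094.30 − R$1,833,200 = R$2,635,894.30. Interest = R$788,931.00, so EBIT − I = R$1,846,963.30.
Degree of total leverage = total CM / (EBIT − interest) = R$4,469,094.30 / R$1,846,963.30 = 2.4197.

2.42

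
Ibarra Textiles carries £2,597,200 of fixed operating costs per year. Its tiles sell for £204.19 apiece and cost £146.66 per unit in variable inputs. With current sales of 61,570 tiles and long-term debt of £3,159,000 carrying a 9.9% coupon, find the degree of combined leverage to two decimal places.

Contribution at this volume is 61,570 × £57.53 = £3,542,122.10.
Subtracting fixed costs: EBIT = £3,542,122.10 − £2,597,200 = £944,922.10. Interest = £312,741.00.
DOL = £3,542,122.10 ÷ £944,922.10 = 3.7486; DFL = £944,922.10 ÷ £632,181.10 = 1.4947.
Combined leverage = 3.7486 × 1.4947 = 5.6030.

5.60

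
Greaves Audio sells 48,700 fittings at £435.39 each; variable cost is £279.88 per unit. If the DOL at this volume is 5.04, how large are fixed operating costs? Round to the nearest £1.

Contribution at this volume is 48,700 × £155.51 = £7,573,337.00.
Since DOL = CM ÷ EBIT, EBIT = £7,573,337.00 ÷ 5.04 = £1,502,646.23.
And FC = contribution − EBIT = £7,573,337.00 − £1,502,646.23 = £6,070,691.

£6,070,691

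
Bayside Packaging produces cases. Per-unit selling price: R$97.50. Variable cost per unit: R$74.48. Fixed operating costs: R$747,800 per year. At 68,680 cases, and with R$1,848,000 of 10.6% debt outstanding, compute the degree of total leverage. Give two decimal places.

Contribution at this volume is 68,680 × R$23.02 = R$1,581,013.60.
Subtracting fixed costs: EBIT = R$1,581,013.60 − R$747,800 = R$833,213.60. Interest = R$195,888.00, so EBIT − I = R$637,325.60.
Degree of total leverage = total CM / (EBIT − interest) = R$1,581,013.60 / R$637,325.60 = 2.4807.

2.48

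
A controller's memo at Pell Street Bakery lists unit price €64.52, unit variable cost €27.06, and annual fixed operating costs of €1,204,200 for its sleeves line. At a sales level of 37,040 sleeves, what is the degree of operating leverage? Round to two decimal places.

7.57

At 37,040 units, contribution = 37,040 × €37.46 = €1,387,518.40.
Subtracting fixed costs: EBIT = €1,387,518.40 − €1,204,200 = €183,318.40.
Degree of operating leverage = €1,387,518.40 / €183,318.40 = 7.5689.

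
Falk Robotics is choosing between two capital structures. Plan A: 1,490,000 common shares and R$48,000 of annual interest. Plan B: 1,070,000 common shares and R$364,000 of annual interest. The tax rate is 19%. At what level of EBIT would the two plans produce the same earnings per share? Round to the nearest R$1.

R$1,169,048

Set EPS_A = EPS_B: (EBIT − R$48,000)(1 − 0.19) ÷ 1,490,000 = (EBIT − R$364,000)(1 − 0.19) ÷ 1,070,000.
The (1 − t) factor cancels: (EBIT − 48,000) × 1,070,000 = (EBIT − 364,000) × 1,490,000.
Solving, EBIT = (364,000·1,490,000 − 48,000·1,070,000) / (1,490,000 − 1,070,000) = 491,000,000,000 / 420,000 = 1,169,047.62.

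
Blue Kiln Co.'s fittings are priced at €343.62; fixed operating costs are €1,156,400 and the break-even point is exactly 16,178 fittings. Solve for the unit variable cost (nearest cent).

Contribution per unit must be FC / Q = €1,156,400 / 16,178 = €71.4798.
Variable cost per unit = €343.62 − €71.4798 = €272.14.

€272.14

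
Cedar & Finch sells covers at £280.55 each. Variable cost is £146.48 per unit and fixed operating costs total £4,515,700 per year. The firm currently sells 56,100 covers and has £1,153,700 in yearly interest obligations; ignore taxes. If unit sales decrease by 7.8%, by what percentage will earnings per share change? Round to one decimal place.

-31.7%

Contribution at this volume is 56,100 × £134.07 = £7,521,327.00.
Subtracting fixed costs: EBIT = £7,521,327.00 − £4,515,700 = £3,005,627.00.
After interest of £1,153,700.00, pre-tax earnings = £1,851,927.00.
Degree of combined leverage = contribution ÷ (EBIT − I) = £7,521,327.00 ÷ £1,851,927.00 = 4.0614.
EPS therefore changes by 4.0614 × (-7.8%) = -31.7%.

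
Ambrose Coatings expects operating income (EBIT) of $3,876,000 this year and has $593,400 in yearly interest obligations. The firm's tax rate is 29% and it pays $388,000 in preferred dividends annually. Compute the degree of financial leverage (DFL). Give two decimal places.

Interest = $593,400.00.
Pre-tax preferred-dividend burden = $388,000 ÷ (1 − 0.29) = $546,478.87.
DFL = EBIT ÷ [EBIT − I − D_p/(1−t)] = $3,876,000 ÷ [$3,876,000 − $593,400.00 − $546,478.87] = $3,876,000 ÷ $2,736,121.13 = 1.4166.

1.42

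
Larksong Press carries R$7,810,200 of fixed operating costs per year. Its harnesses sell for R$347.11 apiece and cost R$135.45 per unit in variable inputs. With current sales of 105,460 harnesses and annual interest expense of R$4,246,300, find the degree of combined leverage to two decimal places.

Total contribution margin = 105,460 × R$211.66 = R$22,321,663.60.
Operating income = contribution − fixed costs = R$22,321,663.60 − R$7,810,200 = R$14,511,463.60. Interest = R$4,246,300.00.
DOL = R$22,321,663.60 ÷ R$14,511,463.60 = 1.5382; DFL = R$14,511,463.60 ÷ R$10,265,163.60 = 1.4137.
DCL = DOL × DFL = 1.5382 × 1.4137 = 2.1746.

2.17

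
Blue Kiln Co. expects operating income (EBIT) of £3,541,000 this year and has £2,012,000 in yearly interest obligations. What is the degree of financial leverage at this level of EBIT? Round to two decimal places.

2.32

Annual interest charges come to £2,012,000.00.
Degree of financial leverage = EBIT / (EBIT − interest) = £3,541,000 / £1,529,000.00 = 2.3159.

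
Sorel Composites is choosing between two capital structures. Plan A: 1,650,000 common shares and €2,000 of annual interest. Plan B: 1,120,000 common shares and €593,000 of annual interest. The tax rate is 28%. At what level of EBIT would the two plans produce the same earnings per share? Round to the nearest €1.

At indifference, (EBIT − 2,000)(1 − t)/1,650,000 = (EBIT − 593,000)(1 − t)/1,120,000.
Cancelling (1 − t) and cross-multiplying: 1,120,000·(EBIT − 2,000) = 1,650,000·(EBIT − 593,000).
EBIT × (1,650,000 − 1,120,000) = 593,000 × 1,650,000 − 2,000 × 1,120,000 = 976,210,000,000, so EBIT = 976,210,000,000 ÷ 530,000 = 1,841,905.66.

€1,841,906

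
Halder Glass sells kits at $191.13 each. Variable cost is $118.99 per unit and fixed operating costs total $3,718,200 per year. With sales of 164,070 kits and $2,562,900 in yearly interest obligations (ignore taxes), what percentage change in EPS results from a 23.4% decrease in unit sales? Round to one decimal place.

-49.9%

Contribution at this volume is 164,070 × $72.14 = $11,836,009.80.
Operating income = contribution − fixed costs = $11,836,009.80 − $3,718,200 = $8,117,809.80.
After interest of $2,562,900.00, pre-tax earnings = $5,554,909.80.
Degree of combined leverage = contribution ÷ (EBIT − I) = $11,836,009.80 ÷ $5,554,909.80 = 2.1307.
EPS therefore changes by 2.1307 × (-23.4%) = -49.9%.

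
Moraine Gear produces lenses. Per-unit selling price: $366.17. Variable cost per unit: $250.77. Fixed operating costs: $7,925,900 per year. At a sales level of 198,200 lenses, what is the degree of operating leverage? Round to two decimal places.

Total contribution margin = 198,200 × $115.40 = $22,872,280.00.
EBIT = $22,872,280.00 − $7,925,900 = $14,946,380.00.
So DOL = total CM / EBIT = $22,872,280.00 / $14,946,380.00 = 1.5303.

1.53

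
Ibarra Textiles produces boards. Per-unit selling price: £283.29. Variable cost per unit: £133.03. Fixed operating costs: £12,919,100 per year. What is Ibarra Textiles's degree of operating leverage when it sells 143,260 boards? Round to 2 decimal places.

At 143,260 units, contribution = 143,260 × £150.26 = £21,526,247.60.
Operating income = contribution − fixed costs = £21,526,247.60 − £12,919,100 = £8,607,147.60.
So DOL = total CM / EBIT = £21,526,247.60 / £8,607,147.60 = 2.5010.

2.50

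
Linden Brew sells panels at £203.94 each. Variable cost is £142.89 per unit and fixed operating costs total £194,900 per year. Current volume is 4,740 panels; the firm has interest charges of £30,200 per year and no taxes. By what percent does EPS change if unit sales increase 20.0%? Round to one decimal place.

+90.0%

At 4,740 units, contribution = 4,740 × £61.05 = £289,377.00.
EBIT = £289,377.00 − £194,900 = £94,477.00.
After interest of £30,200.00, pre-tax earnings = £64,277.00.
Degree of combined leverage = contribution ÷ (EBIT − I) = £289,377.00 ÷ £64,277.00 = 4.5020.
%ΔEPS = DCL × %ΔSales = 4.5020 × +20.0% = +90.0%.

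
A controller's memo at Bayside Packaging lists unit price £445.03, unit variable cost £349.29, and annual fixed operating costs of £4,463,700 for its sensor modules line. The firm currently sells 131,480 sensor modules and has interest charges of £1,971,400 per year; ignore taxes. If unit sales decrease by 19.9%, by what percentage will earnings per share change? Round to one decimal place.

At 131,480 units, contribution = 131,480 × £95.74 = £12,587,895.20.
EBIT = £12,587,895.20 − £4,463,700 = £8,124,195.20.
After interest of £1,971,400.00, pre-tax earnings = £6,152,795.20.
DCL = total CM / (EBIT − I) = £12,587,895.20 / £6,152,795.20 = 2.0459.
EPS therefore changes by 2.0459 × (-19.9%) = -40.7%.

-40.7%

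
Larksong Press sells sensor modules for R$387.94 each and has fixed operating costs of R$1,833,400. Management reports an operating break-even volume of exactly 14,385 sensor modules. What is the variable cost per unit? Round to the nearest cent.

R$260.49

Contribution per unit must be FC / Q = R$1,833,400 / 14,385 = R$127.4522.
Hence VC = price − CM = R$387.94 − R$127.4522 = R$260.49.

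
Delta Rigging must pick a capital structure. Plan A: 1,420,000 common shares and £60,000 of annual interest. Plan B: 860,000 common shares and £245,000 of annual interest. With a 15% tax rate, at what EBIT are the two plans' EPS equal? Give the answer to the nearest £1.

Set EPS_A = EPS_B: (EBIT − £60,000)(1 − 0.15) ÷ 1,420,000 = (EBIT − £245,000)(1 − 0.15) ÷ 860,000.
The (1 − t) factor cancels: (EBIT − 60,000) × 860,000 = (EBIT − 245,000) × 1,420,000.
Solving, EBIT = (245,000·1,420,000 − 60,000·860,000) / (1,420,000 − 860,000) = 296,300,000,000 / 560,000 = 529,107.14.

£529,107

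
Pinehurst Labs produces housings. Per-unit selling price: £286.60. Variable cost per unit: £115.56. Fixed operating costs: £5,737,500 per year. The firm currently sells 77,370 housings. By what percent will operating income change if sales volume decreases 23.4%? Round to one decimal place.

Contribution at this volume is 77,370 × £171.04 = £13,233,364.80.
Operating income = contribution − fixed costs = £13,233,364.80 − £5,737,500 = £7,495,864.80.
Degree of operating leverage = £13,233,364.80 / £7,495,864.80 = 1.7654.
Operating income changes by 1.7654 × -23.4% = -41.3%.

-41.3%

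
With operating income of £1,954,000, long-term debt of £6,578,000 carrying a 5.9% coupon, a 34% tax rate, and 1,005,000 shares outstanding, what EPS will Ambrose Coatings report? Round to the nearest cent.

Pre-tax income = £1,954,000 − £388,102.00 = £1,565,898.00.
Net income = £1,565,898.00 × (1 − 0.34) = £1,033,492.68.
EPS = £1,033,492.68 ÷ 1,005,000 = £1.03.

£1.03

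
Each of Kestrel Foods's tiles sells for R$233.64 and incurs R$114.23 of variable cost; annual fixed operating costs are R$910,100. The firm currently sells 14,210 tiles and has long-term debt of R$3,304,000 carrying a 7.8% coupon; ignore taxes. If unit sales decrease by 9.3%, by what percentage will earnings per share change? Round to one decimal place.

-29.8%

Contribution at this volume is 14,210 × R$119.41 = R$1,696,816.10.
EBIT = R$1,696,816.10 − R$910,100 = R$786,716.10.
Interest = R$257,712.00, so EBIT − I = R$529,004.10.
DCL = total CM / (EBIT − I) = R$1,696,816.10 / R$529,004.10 = 3.2076.
%ΔEPS = DCL × %ΔSales = 3.2076 × -9.3% = -29.8%.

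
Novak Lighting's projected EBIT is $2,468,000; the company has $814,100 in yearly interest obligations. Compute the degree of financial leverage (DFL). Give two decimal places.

1.49

Annual interest charges come to $814,100.00.
DFL = EBIT ÷ (EBIT − I) = $2,468,000 ÷ ($2,468,000 − $814,100.00) = $2,468,000 ÷ $1,653,900.00 = 1.4922.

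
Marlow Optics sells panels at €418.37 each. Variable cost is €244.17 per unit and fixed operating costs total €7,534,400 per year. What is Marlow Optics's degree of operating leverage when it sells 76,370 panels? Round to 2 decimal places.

2.31

Total contribution margin = 76,370 × €174.20 = €13,303,654.00.
Subtracting fixed costs: EBIT = €13,303,654.00 − €7,534,400 = €5,769,254.00.
So DOL = total CM / EBIT = €13,303,654.00 / €5,769,254.00 = 2.3060.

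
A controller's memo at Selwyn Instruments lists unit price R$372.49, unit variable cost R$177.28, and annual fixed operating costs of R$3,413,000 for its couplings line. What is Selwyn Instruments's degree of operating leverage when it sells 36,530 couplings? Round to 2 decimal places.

1.92

Contribution at this volume is 36,530 × R$195.21 = R$7,131,021.30.
Operating income = contribution − fixed costs = R$7,131,021.30 − R$3,413,000 = R$3,718,021.30.
So DOL = total CM / EBIT = R$7,131,021.30 / R$3,718,021.30 = 1.9180.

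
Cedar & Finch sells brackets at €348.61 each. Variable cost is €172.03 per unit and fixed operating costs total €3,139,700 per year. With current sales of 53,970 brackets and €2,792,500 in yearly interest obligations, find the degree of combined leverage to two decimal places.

Total contribution margin = 53,970 × €176.58 = €9,530,022.60.
EBIT = €9,530,022.60 − €3,139,700 = €6,390,322.60. Interest = €2,792,500.00, so EBIT − I = €3,597,822.60.
DCL = contribution ÷ (EBIT − I) = €9,530,022.60 ÷ €3,597,822.60 = 2.6488.

2.65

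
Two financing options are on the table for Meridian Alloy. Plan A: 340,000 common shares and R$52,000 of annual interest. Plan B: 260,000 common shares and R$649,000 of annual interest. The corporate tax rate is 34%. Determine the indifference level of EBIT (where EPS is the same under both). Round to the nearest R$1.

R$2,589,250

At indifference, (EBIT − 52,000)(1 − t)/340,000 = (EBIT − 649,000)(1 − t)/260,000.
Cancelling (1 − t) and cross-multiplying: 260,000·(EBIT − 52,000) = 340,000·(EBIT − 649,000).
EBIT × (340,000 − 260,000) = 649,000 × 340,000 − 52,000 × 260,000 = 207,140,000,000, so EBIT = 207,140,000,000 ÷ 80,000 = 2,589,250.00.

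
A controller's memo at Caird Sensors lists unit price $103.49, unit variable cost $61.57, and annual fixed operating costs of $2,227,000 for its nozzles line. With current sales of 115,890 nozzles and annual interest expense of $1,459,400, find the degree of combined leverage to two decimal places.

4.15

Total contribution margin = 115,890 × $41.92 = $4,858,108.80.
Operating income = contribution − fixed costs = $4,858,108.80 − $2,227,000 = $2,631,108.80. Interest = $1,459,400.00.
DOL = $4,858,108.80 ÷ $2,631,108.80 = 1.8464; DFL = $2,631,108.80 ÷ $1,171,708.80 = 2.2455.
Combined leverage = 1.8464 × 2.2455 = 4.1461.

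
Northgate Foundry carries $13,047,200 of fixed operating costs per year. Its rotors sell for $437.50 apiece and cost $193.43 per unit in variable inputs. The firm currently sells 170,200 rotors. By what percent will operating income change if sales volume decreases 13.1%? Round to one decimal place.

At 170,200 units, contribution = 170,200 × $244.07 = $41,540,714.00.
EBIT = $41,540,714.00 − $13,047,200 = $28,493,514.00.
Degree of operating leverage = $41,540,714.00 / $28,493,514.00 = 1.4579.
So EBIT moves 1.4579 × (-13.1%) = -19.1%.

-19.1%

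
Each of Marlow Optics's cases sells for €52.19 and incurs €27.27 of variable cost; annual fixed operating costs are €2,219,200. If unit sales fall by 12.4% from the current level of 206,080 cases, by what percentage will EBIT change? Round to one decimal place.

Contribution at this volume is 206,080 × €24.92 = €5,135,513.60.
EBIT = €5,135,513.60 − €2,219,200 = €2,916,313.60.
So DOL = total CM / EBIT = €5,135,513.60 / €2,916,313.60 = 1.7610.
So EBIT moves 1.7610 × (-12.4%) = -21.8%.

-21.8%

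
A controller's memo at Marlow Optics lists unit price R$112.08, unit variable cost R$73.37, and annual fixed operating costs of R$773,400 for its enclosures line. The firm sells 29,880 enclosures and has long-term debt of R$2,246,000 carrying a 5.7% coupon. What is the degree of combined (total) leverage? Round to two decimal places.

Total contribution margin = 29,880 × R$38.71 = R$1,156,654.80.
EBIT = R$1,156,654.80 − R$773,400 = R$383,254.80. Interest = R$128,022.00, so EBIT − I = R$255,232.80.
DCL = contribution ÷ (EBIT − I) = R$1,156,654.80 ÷ R$255,232.80 = 4.5318.

4.53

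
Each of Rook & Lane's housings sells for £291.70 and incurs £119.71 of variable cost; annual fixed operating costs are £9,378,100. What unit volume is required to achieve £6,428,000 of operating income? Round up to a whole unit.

Each unit contributes £291.70 − £119.71 = £171.99.
Need Q such that Q × £171.99 − £9,378,100 = £6,428,000, i.e. Q = £15,806,100 / £171.99 = 91,901.27 → 91,902.

91,902 housings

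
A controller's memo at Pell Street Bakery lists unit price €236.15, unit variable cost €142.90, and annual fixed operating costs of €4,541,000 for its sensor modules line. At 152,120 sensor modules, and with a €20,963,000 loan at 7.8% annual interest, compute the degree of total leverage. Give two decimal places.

1.77

Contribution at this volume is 152,120 × €93.25 = €14,185,190.00.
Operating income = contribution − fixed costs = €14,185,190.00 − €4,541,000 = €9,644,190.00. Interest = €1,635,114.00, so EBIT − I = €8,009,076.00.
DCL = contribution ÷ (EBIT − I) = €14,185,190.00 ÷ €8,009,076.00 = 1.7711.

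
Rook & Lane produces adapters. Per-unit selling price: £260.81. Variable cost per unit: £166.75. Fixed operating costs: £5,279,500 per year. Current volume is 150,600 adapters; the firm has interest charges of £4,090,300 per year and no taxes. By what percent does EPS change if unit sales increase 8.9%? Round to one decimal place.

At 150,600 units, contribution = 150,600 × £94.06 = £14,165,436.00.
Subtracting fixed costs: EBIT = £14,165,436.00 − £5,279,500 = £8,885,936.00.
After interest of £4,090,300.00, pre-tax earnings = £4,795,636.00.
DCL = total CM / (EBIT − I) = £14,165,436.00 / £4,795,636.00 = 2.9538.
%ΔEPS = DCL × %ΔSales = 2.9538 × +8.9% = +26.3%.

+26.3%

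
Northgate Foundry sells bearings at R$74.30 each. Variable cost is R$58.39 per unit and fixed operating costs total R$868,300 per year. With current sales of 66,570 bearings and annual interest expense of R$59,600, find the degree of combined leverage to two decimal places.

Contribution at this volume is 66,570 × R$15.91 = R$1,059,128.70.
Operating income = contribution − fixed costs = R$1,059,128.70 − R$868,300 = R$190,828.70. Interest = R$59,600.00.
DOL = R$1,059,128.70 ÷ R$190,828.70 = 5.5502; DFL = R$190,828.70 ÷ R$131,228.70 = 1.4542.
Combined leverage = 5.5502 × 1.4542 = 8.0711.

8.07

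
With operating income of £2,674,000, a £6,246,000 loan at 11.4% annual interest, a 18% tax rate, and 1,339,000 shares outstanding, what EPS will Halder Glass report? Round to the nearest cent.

£1.20

Interest = £712,044.00, so EBT = £2,674,000 − £712,044.00 = £1,961,956.00.
Net income = £1,961,956.00 × (1 − 0.18) = £1,608,803.92.
EPS = £1,608,803.92 ÷ 1,339,000 = £1.20.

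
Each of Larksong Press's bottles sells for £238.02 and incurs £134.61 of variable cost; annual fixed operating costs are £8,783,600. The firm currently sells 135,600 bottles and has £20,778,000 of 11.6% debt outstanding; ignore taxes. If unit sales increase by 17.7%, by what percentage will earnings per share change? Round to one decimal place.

At 135,600 units, contribution = 135,600 × £103.41 = £14,022,396.00.
Subtracting fixed costs: EBIT = £14,022,396.00 − £8,783,600 = £5,238,796.00.
Interest = £2,410,248.00, so EBIT − I = £2,828,548.00.
Degree of combined leverage = contribution ÷ (EBIT − I) = £14,022,396.00 ÷ £2,828,548.00 = 4.9575.
EPS therefore changes by 4.9575 × (+17.7%) = +87.7%.

+87.7%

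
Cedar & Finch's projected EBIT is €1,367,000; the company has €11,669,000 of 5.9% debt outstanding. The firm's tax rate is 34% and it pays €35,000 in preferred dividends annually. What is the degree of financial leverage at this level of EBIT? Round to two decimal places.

2.19

Interest = €688,471.00.
Pre-tax preferred-dividend burden = €35,000 ÷ (1 − 0.34) = €53,030.30.
DFL = EBIT ÷ [EBIT − I − D_p/(1−t)] = €1,367,000 ÷ [€1,367,000 − €688,471.00 − €53,030.30] = €1,367,000 ÷ €625,498.70 = 2.1855.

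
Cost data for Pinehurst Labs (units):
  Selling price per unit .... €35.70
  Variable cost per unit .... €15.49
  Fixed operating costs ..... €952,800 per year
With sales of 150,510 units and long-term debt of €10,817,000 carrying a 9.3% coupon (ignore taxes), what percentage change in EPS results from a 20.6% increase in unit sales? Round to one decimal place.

+57.9%

Total contribution margin = 150,510 × €20.21 = €3,041,807.10.
Subtracting fixed costs: EBIT = €3,041,807.10 − €952,800 = €2,089,007.10.
Interest = €1,005,981.00, so EBIT − I = €1,083,026.10.
DCL = total CM / (EBIT − I) = €3,041,807.10 / €1,083,026.10 = 2.8086.
EPS therefore changes by 2.8086 × (+20.6%) = +57.9%.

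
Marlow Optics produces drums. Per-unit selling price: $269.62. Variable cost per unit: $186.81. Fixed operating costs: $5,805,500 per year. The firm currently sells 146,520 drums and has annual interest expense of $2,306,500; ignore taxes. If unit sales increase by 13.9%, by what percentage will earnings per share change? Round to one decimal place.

At 146,520 units, contribution = 146,520 × $82.81 = $12,133,321.20.
Operating income = contribution − fixed costs = $12,133,321.20 − $5,805,500 = $6,327,821.20.
After interest of $2,306,500.00, pre-tax earnings = $4,021,321.20.
DCL = total CM / (EBIT − I) = $12,133,321.20 / $4,021,321.20 = 3.0172.
%ΔEPS = DCL × %ΔSales = 3.0172 × +13.9% = +41.9%.

+41.9%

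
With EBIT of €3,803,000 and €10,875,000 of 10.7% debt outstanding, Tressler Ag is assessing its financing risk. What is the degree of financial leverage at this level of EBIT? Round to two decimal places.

1.44

Annual interest charges come to €1,163,625.00.
Degree of financial leverage = EBIT / (EBIT − interest) = €3,803,000 / €2,639,375.00 = 1.4409.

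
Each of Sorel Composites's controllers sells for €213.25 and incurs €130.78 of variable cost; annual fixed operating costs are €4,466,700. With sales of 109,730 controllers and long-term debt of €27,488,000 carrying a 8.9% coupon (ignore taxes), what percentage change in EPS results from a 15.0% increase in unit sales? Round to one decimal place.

At 109,730 units, contribution = 109,730 × €82.47 = €9,049,433.10.
EBIT = €9,049,433.10 − €4,466,700 = €4,582,733.10.
After interest of €2,446,432.00, pre-tax earnings = €2,136,301.10.
DCL = total CM / (EBIT − I) = €9,049,433.10 / €2,136,301.10 = 4.2360.
EPS therefore changes by 4.2360 × (+15.0%) = +63.5%.

+63.5%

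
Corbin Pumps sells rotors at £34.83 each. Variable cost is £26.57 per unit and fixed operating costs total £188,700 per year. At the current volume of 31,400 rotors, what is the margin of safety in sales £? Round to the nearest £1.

Unit CM = price − variable cost = £34.83 − £26.57 = £8.26. Break-even units = £188,700 ÷ £8.26 = 22,845.04; break-even revenue = 22,845.04 × £34.83 = £795,692.62.
Current sales = 31,400 × £34.83 = £1,093,662.00.
Margin of safety = £1,093,662.00 − £795,692.62 = £297,969.

£297,969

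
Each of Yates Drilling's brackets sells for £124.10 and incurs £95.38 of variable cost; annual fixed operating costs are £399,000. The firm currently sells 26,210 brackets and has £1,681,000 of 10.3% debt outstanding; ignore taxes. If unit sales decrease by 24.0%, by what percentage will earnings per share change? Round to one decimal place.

-100.0%

At 26,210 units, contribution = 26,210 × £28.72 = £752,751.20.
Subtracting fixed costs: EBIT = £752,751.20 − £399,000 = £353,751.20.
After interest of £173,143.00, pre-tax earnings = £180,608.20.
Degree of combined leverage = contribution ÷ (EBIT − I) = £752,751.20 ÷ £180,608.20 = 4.1679.
%ΔEPS = DCL × %ΔSales = 4.1679 × -24.0% = -100.0%.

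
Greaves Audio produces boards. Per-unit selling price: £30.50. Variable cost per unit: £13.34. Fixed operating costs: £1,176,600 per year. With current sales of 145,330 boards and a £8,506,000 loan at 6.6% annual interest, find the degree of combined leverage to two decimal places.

3.30

Total contribution margin = 145,330 × £17.16 = £2,493,862.80.
Operating income = contribution − fixed costs = £2,493,862.80 − £1,176,600 = £1,317,262.80. Interest = £561,396.00, so EBIT − I = £755,866.80.
Degree of total leverage = total CM / (EBIT − interest) = £2,493,862.80 / £755,866.80 = 3.2993.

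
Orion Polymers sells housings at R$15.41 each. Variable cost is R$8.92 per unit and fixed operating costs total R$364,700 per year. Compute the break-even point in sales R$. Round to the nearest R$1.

CM per unit = R$15.41 − R$8.92 = R$6.49; CM ratio = R$6.49 / R$15.41 = 0.4212.
Break-even revenue = fixed costs × price ÷ CM = R$364,700 × R$15.41 ÷ R$6.49 = R$865,952.

R$865,952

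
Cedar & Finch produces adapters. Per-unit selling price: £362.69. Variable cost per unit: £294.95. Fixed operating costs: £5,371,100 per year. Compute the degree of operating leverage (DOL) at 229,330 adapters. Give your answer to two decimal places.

1.53

Contribution at this volume is 229,330 × £67.74 = £15,534,814.20.
EBIT = £15,534,814.20 − £5,371,100 = £10,163,714.20.
DOL = contribution ÷ EBIT = £15,534,814.20 ÷ £10,163,714.20 = 1.5285.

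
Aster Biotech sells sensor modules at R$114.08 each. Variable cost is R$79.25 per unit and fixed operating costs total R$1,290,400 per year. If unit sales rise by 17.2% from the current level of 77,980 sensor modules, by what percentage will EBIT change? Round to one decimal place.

At 77,980 units, contribution = 77,980 × R$34.83 = R$2,716,043.40.
EBIT = R$2,716,043.40 − R$1,290,400 = R$1,425,643.40.
So DOL = total CM / EBIT = R$2,716,043.40 / R$1,425,643.40 = 1.9051.
So EBIT moves 1.9051 × (+17.2%) = +32.8%.

+32.8%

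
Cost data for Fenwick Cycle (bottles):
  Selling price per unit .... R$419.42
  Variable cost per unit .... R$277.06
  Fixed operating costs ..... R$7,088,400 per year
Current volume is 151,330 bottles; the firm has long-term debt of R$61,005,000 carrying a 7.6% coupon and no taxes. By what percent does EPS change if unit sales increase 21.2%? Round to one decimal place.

At 151,330 units, contribution = 151,330 × R$142.36 = R$21,543,338.80.
Operating income = contribution − fixed costs = R$21,543,338.80 − R$7,088,400 = R$14,454,938.80.
Interest = R$4,636,380.00, so EBIT − I = R$9,818,558.80.
DCL = total CM / (EBIT − I) = R$21,543,338.80 / R$9,818,558.80 = 2.1941.
EPS therefore changes by 2.1941 × (+21.2%) = +46.5%.

+46.5%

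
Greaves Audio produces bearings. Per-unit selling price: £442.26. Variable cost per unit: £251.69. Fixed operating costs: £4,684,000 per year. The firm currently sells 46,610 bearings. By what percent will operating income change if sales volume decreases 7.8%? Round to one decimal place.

At 46,610 units, contribution = 46,610 × £190.57 = £8,882,467.70.
Operating income = contribution − fixed costs = £8,882,467.70 − £4,684,000 = £4,198,467.70.
DOL = contribution ÷ EBIT = £8,882,467.70 ÷ £4,198,467.70 = 2.1156.
So EBIT moves 2.1156 × (-7.8%) = -16.5%.

-16.5%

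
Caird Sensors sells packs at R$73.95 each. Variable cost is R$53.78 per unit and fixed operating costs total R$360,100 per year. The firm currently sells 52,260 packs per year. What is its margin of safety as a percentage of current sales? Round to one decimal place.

Unit CM = price − variable cost = R$73.95 − R$53.78 = R$20.17. Break-even units = R$360,100 ÷ R$20.17 = 17,853.25; break-even revenue = 17,853.25 × R$73.95 = R$1,320,247.65.
Actual sales revenue = 52,260 × R$73.95 = R$3,864,627.00.
Margin of safety = (R$3,864,627.00 − R$1,320,247.65) ÷ R$3,864,627.00 = 65.8%.

65.8%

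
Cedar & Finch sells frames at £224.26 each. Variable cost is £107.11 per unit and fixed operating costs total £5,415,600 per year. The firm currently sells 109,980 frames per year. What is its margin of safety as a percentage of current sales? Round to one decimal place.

58.0%

Unit CM = price − variable cost = £224.26 − £107.11 = £117.15. Break-even units = £5,415,600 ÷ £117.15 = 46,227.91; break-even revenue = 46,227.91 × £224.26 = £10,367,071.75.
Current sales = 109,980 × £224.26 = £24,664,114.80.
Margin of safety = (£24,664,114.80 − £10,367,071.75) ÷ £24,664,114.80 = 58.0%.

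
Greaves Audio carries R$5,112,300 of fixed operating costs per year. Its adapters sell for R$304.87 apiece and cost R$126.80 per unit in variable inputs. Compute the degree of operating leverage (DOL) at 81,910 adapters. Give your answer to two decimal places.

At 81,910 units, contribution = 81,910 × R$178.07 = R$14,585,713.70.
Operating income = contribution − fixed costs = R$14,585,713.70 − R$5,112,300 = R$9,473,413.70.
So DOL = total CM / EBIT = R$14,585,713.70 / R$9,473,413.70 = 1.5396.

1.54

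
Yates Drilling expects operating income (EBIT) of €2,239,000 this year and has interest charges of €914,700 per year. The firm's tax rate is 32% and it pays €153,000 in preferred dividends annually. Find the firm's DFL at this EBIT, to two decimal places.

2.04

Interest = €914,700.00.
Preferred dividends grossed up pre-tax: €153,000 / (1 − 0.32) = €225,000.00.
DFL = EBIT ÷ [EBIT − I − D_p/(1−t)] = €2,239,000 ÷ [€2,239,000 − €914,700.00 − €225,000.00] = €2,239,000 ÷ €1,099,300.00 = 2.0368.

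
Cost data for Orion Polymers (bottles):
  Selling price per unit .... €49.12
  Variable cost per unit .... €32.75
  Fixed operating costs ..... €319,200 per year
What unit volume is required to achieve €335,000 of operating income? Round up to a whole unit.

39,964 bottles

Contribution margin per unit = €49.12 − €32.75 = €16.37.
Need Q such that Q × €16.37 − €319,200 = €335,000, i.e. Q = €654,200 / €16.37 = 39,963.35 → 39,964.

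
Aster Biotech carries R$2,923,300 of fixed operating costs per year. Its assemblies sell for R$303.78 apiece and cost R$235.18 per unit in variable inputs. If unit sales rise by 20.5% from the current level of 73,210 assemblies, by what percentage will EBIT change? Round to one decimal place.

Total contribution margin = 73,210 × R$68.60 = R$5,022,206.00.
EBIT = R$5,022,206.00 − R$2,923,300 = R$2,098,906.00.
DOL = contribution ÷ EBIT = R$5,022,206.00 ÷ R$2,098,906.00 = 2.3928.
%ΔEBIT = DOL × %ΔSales = 2.3928 × +20.5% = +49.1%.

+49.1%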